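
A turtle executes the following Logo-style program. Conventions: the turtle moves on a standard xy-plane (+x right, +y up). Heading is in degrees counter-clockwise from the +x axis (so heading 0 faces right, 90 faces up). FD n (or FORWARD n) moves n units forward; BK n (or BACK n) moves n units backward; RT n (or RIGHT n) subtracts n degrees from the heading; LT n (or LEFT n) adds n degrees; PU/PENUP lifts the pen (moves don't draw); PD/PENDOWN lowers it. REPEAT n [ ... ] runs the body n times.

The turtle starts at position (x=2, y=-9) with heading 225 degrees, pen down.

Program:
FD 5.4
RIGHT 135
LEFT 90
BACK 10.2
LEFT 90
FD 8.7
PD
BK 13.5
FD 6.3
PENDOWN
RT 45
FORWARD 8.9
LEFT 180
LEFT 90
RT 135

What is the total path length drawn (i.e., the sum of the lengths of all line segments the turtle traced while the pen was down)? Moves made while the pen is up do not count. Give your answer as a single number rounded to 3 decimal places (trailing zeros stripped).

Answer: 53

Derivation:
Executing turtle program step by step:
Start: pos=(2,-9), heading=225, pen down
FD 5.4: (2,-9) -> (-1.818,-12.818) [heading=225, draw]
RT 135: heading 225 -> 90
LT 90: heading 90 -> 180
BK 10.2: (-1.818,-12.818) -> (8.382,-12.818) [heading=180, draw]
LT 90: heading 180 -> 270
FD 8.7: (8.382,-12.818) -> (8.382,-21.518) [heading=270, draw]
PD: pen down
BK 13.5: (8.382,-21.518) -> (8.382,-8.018) [heading=270, draw]
FD 6.3: (8.382,-8.018) -> (8.382,-14.318) [heading=270, draw]
PD: pen down
RT 45: heading 270 -> 225
FD 8.9: (8.382,-14.318) -> (2.088,-20.612) [heading=225, draw]
LT 180: heading 225 -> 45
LT 90: heading 45 -> 135
RT 135: heading 135 -> 0
Final: pos=(2.088,-20.612), heading=0, 6 segment(s) drawn

Segment lengths:
  seg 1: (2,-9) -> (-1.818,-12.818), length = 5.4
  seg 2: (-1.818,-12.818) -> (8.382,-12.818), length = 10.2
  seg 3: (8.382,-12.818) -> (8.382,-21.518), length = 8.7
  seg 4: (8.382,-21.518) -> (8.382,-8.018), length = 13.5
  seg 5: (8.382,-8.018) -> (8.382,-14.318), length = 6.3
  seg 6: (8.382,-14.318) -> (2.088,-20.612), length = 8.9
Total = 53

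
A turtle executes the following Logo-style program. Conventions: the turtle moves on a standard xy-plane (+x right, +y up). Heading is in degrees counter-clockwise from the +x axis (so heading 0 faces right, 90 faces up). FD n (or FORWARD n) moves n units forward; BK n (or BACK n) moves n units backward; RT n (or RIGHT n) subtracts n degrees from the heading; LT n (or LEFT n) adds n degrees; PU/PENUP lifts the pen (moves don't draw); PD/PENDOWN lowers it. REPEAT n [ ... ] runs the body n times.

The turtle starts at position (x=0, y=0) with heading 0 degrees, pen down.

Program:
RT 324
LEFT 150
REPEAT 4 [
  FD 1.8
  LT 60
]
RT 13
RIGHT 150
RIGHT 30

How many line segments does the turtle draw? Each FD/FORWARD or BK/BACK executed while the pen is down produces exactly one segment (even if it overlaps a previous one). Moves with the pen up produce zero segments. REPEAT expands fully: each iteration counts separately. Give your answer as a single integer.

Answer: 4

Derivation:
Executing turtle program step by step:
Start: pos=(0,0), heading=0, pen down
RT 324: heading 0 -> 36
LT 150: heading 36 -> 186
REPEAT 4 [
  -- iteration 1/4 --
  FD 1.8: (0,0) -> (-1.79,-0.188) [heading=186, draw]
  LT 60: heading 186 -> 246
  -- iteration 2/4 --
  FD 1.8: (-1.79,-0.188) -> (-2.522,-1.833) [heading=246, draw]
  LT 60: heading 246 -> 306
  -- iteration 3/4 --
  FD 1.8: (-2.522,-1.833) -> (-1.464,-3.289) [heading=306, draw]
  LT 60: heading 306 -> 6
  -- iteration 4/4 --
  FD 1.8: (-1.464,-3.289) -> (0.326,-3.101) [heading=6, draw]
  LT 60: heading 6 -> 66
]
RT 13: heading 66 -> 53
RT 150: heading 53 -> 263
RT 30: heading 263 -> 233
Final: pos=(0.326,-3.101), heading=233, 4 segment(s) drawn
Segments drawn: 4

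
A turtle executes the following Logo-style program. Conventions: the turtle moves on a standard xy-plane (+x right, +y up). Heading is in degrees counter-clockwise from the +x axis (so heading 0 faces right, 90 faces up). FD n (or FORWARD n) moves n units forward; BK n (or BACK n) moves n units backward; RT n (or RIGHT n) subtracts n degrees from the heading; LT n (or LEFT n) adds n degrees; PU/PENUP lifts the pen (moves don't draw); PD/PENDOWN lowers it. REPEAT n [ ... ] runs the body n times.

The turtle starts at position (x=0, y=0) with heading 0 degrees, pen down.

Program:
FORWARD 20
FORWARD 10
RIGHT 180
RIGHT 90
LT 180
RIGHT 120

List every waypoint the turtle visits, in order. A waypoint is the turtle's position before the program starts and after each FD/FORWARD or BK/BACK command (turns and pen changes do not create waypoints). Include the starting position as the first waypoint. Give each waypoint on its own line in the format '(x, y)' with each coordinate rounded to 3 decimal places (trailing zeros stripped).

Answer: (0, 0)
(20, 0)
(30, 0)

Derivation:
Executing turtle program step by step:
Start: pos=(0,0), heading=0, pen down
FD 20: (0,0) -> (20,0) [heading=0, draw]
FD 10: (20,0) -> (30,0) [heading=0, draw]
RT 180: heading 0 -> 180
RT 90: heading 180 -> 90
LT 180: heading 90 -> 270
RT 120: heading 270 -> 150
Final: pos=(30,0), heading=150, 2 segment(s) drawn
Waypoints (3 total):
(0, 0)
(20, 0)
(30, 0)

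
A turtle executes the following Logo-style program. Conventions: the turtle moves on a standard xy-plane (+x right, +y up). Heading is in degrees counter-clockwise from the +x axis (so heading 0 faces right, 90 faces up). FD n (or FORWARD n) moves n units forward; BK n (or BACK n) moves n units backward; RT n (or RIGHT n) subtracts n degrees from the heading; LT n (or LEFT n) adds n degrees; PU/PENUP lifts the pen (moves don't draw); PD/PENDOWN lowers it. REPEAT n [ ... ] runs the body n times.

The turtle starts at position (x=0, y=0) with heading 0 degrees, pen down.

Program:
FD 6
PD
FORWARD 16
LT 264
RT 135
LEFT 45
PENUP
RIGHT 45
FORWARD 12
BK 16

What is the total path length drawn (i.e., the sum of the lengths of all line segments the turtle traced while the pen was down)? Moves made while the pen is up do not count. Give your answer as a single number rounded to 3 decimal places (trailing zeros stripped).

Executing turtle program step by step:
Start: pos=(0,0), heading=0, pen down
FD 6: (0,0) -> (6,0) [heading=0, draw]
PD: pen down
FD 16: (6,0) -> (22,0) [heading=0, draw]
LT 264: heading 0 -> 264
RT 135: heading 264 -> 129
LT 45: heading 129 -> 174
PU: pen up
RT 45: heading 174 -> 129
FD 12: (22,0) -> (14.448,9.326) [heading=129, move]
BK 16: (14.448,9.326) -> (24.517,-3.109) [heading=129, move]
Final: pos=(24.517,-3.109), heading=129, 2 segment(s) drawn

Segment lengths:
  seg 1: (0,0) -> (6,0), length = 6
  seg 2: (6,0) -> (22,0), length = 16
Total = 22

Answer: 22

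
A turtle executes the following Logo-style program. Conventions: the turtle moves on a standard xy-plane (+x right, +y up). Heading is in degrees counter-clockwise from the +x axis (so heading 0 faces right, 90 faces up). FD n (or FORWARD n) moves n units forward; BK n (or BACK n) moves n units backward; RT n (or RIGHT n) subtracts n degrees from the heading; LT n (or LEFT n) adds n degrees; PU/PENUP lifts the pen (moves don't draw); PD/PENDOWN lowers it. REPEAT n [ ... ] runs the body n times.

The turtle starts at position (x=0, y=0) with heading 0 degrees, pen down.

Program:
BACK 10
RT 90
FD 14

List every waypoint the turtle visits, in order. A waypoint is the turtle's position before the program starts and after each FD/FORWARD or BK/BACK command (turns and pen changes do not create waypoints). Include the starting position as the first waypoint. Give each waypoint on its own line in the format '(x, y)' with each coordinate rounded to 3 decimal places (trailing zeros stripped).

Answer: (0, 0)
(-10, 0)
(-10, -14)

Derivation:
Executing turtle program step by step:
Start: pos=(0,0), heading=0, pen down
BK 10: (0,0) -> (-10,0) [heading=0, draw]
RT 90: heading 0 -> 270
FD 14: (-10,0) -> (-10,-14) [heading=270, draw]
Final: pos=(-10,-14), heading=270, 2 segment(s) drawn
Waypoints (3 total):
(0, 0)
(-10, 0)
(-10, -14)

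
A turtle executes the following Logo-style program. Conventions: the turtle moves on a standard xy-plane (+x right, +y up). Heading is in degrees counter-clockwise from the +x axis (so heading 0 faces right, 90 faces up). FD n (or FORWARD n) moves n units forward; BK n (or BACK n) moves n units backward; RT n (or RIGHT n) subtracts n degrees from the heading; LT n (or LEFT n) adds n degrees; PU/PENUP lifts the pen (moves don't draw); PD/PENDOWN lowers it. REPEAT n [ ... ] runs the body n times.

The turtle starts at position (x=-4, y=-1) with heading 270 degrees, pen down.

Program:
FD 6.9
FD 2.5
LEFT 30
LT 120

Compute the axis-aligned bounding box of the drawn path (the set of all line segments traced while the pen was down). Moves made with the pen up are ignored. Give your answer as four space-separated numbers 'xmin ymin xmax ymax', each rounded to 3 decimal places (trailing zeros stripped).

Executing turtle program step by step:
Start: pos=(-4,-1), heading=270, pen down
FD 6.9: (-4,-1) -> (-4,-7.9) [heading=270, draw]
FD 2.5: (-4,-7.9) -> (-4,-10.4) [heading=270, draw]
LT 30: heading 270 -> 300
LT 120: heading 300 -> 60
Final: pos=(-4,-10.4), heading=60, 2 segment(s) drawn

Segment endpoints: x in {-4, -4, -4}, y in {-10.4, -7.9, -1}
xmin=-4, ymin=-10.4, xmax=-4, ymax=-1

Answer: -4 -10.4 -4 -1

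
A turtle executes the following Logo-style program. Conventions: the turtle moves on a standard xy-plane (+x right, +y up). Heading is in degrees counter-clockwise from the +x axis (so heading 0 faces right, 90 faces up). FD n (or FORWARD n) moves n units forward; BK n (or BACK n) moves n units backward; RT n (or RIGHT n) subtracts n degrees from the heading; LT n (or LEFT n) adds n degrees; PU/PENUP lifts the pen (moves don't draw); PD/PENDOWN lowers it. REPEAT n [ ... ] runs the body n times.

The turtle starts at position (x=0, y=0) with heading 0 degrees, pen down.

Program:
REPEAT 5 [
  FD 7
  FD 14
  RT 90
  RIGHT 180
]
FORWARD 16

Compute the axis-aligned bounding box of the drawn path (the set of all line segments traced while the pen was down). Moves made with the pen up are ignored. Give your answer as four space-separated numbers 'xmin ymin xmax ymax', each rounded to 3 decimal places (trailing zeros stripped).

Answer: 0 0 21 21

Derivation:
Executing turtle program step by step:
Start: pos=(0,0), heading=0, pen down
REPEAT 5 [
  -- iteration 1/5 --
  FD 7: (0,0) -> (7,0) [heading=0, draw]
  FD 14: (7,0) -> (21,0) [heading=0, draw]
  RT 90: heading 0 -> 270
  RT 180: heading 270 -> 90
  -- iteration 2/5 --
  FD 7: (21,0) -> (21,7) [heading=90, draw]
  FD 14: (21,7) -> (21,21) [heading=90, draw]
  RT 90: heading 90 -> 0
  RT 180: heading 0 -> 180
  -- iteration 3/5 --
  FD 7: (21,21) -> (14,21) [heading=180, draw]
  FD 14: (14,21) -> (0,21) [heading=180, draw]
  RT 90: heading 180 -> 90
  RT 180: heading 90 -> 270
  -- iteration 4/5 --
  FD 7: (0,21) -> (0,14) [heading=270, draw]
  FD 14: (0,14) -> (0,0) [heading=270, draw]
  RT 90: heading 270 -> 180
  RT 180: heading 180 -> 0
  -- iteration 5/5 --
  FD 7: (0,0) -> (7,0) [heading=0, draw]
  FD 14: (7,0) -> (21,0) [heading=0, draw]
  RT 90: heading 0 -> 270
  RT 180: heading 270 -> 90
]
FD 16: (21,0) -> (21,16) [heading=90, draw]
Final: pos=(21,16), heading=90, 11 segment(s) drawn

Segment endpoints: x in {0, 0, 0, 0, 7, 7, 14, 21, 21, 21, 21}, y in {0, 0, 0, 0, 7, 14, 16, 21, 21, 21}
xmin=0, ymin=0, xmax=21, ymax=21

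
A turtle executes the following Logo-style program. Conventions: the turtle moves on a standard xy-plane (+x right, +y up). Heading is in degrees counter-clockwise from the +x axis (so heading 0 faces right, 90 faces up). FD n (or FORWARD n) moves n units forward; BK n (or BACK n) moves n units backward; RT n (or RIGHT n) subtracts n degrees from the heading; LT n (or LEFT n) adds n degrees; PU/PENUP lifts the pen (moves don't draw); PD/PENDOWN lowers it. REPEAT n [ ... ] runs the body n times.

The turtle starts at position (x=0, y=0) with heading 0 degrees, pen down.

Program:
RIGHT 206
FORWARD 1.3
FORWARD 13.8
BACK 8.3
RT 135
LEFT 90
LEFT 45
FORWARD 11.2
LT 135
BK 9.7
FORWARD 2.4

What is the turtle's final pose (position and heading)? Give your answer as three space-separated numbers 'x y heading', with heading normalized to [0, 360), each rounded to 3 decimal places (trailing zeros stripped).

Executing turtle program step by step:
Start: pos=(0,0), heading=0, pen down
RT 206: heading 0 -> 154
FD 1.3: (0,0) -> (-1.168,0.57) [heading=154, draw]
FD 13.8: (-1.168,0.57) -> (-13.572,6.619) [heading=154, draw]
BK 8.3: (-13.572,6.619) -> (-6.112,2.981) [heading=154, draw]
RT 135: heading 154 -> 19
LT 90: heading 19 -> 109
LT 45: heading 109 -> 154
FD 11.2: (-6.112,2.981) -> (-16.178,7.891) [heading=154, draw]
LT 135: heading 154 -> 289
BK 9.7: (-16.178,7.891) -> (-19.336,17.062) [heading=289, draw]
FD 2.4: (-19.336,17.062) -> (-18.555,14.793) [heading=289, draw]
Final: pos=(-18.555,14.793), heading=289, 6 segment(s) drawn

Answer: -18.555 14.793 289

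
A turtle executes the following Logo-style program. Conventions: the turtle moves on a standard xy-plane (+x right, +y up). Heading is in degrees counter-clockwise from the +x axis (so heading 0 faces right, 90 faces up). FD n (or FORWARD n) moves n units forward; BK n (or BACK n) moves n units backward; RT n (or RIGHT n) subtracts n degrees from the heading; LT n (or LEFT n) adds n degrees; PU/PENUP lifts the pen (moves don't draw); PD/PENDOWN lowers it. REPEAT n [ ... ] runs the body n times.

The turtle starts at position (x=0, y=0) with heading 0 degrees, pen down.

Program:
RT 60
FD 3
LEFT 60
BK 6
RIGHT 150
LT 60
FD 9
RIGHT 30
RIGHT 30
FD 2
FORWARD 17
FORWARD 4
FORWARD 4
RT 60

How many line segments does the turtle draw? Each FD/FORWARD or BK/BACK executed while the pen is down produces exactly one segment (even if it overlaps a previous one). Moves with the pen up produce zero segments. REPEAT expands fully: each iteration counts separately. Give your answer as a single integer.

Answer: 7

Derivation:
Executing turtle program step by step:
Start: pos=(0,0), heading=0, pen down
RT 60: heading 0 -> 300
FD 3: (0,0) -> (1.5,-2.598) [heading=300, draw]
LT 60: heading 300 -> 0
BK 6: (1.5,-2.598) -> (-4.5,-2.598) [heading=0, draw]
RT 150: heading 0 -> 210
LT 60: heading 210 -> 270
FD 9: (-4.5,-2.598) -> (-4.5,-11.598) [heading=270, draw]
RT 30: heading 270 -> 240
RT 30: heading 240 -> 210
FD 2: (-4.5,-11.598) -> (-6.232,-12.598) [heading=210, draw]
FD 17: (-6.232,-12.598) -> (-20.954,-21.098) [heading=210, draw]
FD 4: (-20.954,-21.098) -> (-24.419,-23.098) [heading=210, draw]
FD 4: (-24.419,-23.098) -> (-27.883,-25.098) [heading=210, draw]
RT 60: heading 210 -> 150
Final: pos=(-27.883,-25.098), heading=150, 7 segment(s) drawn
Segments drawn: 7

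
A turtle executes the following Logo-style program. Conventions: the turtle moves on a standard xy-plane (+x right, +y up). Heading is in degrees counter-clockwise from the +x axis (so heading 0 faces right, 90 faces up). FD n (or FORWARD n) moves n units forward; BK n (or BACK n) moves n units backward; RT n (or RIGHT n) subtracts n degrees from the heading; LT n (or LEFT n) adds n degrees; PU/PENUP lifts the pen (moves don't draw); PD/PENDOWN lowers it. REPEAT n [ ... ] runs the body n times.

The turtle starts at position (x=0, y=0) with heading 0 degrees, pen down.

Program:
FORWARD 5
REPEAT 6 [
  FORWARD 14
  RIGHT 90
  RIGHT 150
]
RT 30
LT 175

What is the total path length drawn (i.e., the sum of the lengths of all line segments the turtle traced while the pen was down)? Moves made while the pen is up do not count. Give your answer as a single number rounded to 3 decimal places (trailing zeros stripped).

Executing turtle program step by step:
Start: pos=(0,0), heading=0, pen down
FD 5: (0,0) -> (5,0) [heading=0, draw]
REPEAT 6 [
  -- iteration 1/6 --
  FD 14: (5,0) -> (19,0) [heading=0, draw]
  RT 90: heading 0 -> 270
  RT 150: heading 270 -> 120
  -- iteration 2/6 --
  FD 14: (19,0) -> (12,12.124) [heading=120, draw]
  RT 90: heading 120 -> 30
  RT 150: heading 30 -> 240
  -- iteration 3/6 --
  FD 14: (12,12.124) -> (5,0) [heading=240, draw]
  RT 90: heading 240 -> 150
  RT 150: heading 150 -> 0
  -- iteration 4/6 --
  FD 14: (5,0) -> (19,0) [heading=0, draw]
  RT 90: heading 0 -> 270
  RT 150: heading 270 -> 120
  -- iteration 5/6 --
  FD 14: (19,0) -> (12,12.124) [heading=120, draw]
  RT 90: heading 120 -> 30
  RT 150: heading 30 -> 240
  -- iteration 6/6 --
  FD 14: (12,12.124) -> (5,0) [heading=240, draw]
  RT 90: heading 240 -> 150
  RT 150: heading 150 -> 0
]
RT 30: heading 0 -> 330
LT 175: heading 330 -> 145
Final: pos=(5,0), heading=145, 7 segment(s) drawn

Segment lengths:
  seg 1: (0,0) -> (5,0), length = 5
  seg 2: (5,0) -> (19,0), length = 14
  seg 3: (19,0) -> (12,12.124), length = 14
  seg 4: (12,12.124) -> (5,0), length = 14
  seg 5: (5,0) -> (19,0), length = 14
  seg 6: (19,0) -> (12,12.124), length = 14
  seg 7: (12,12.124) -> (5,0), length = 14
Total = 89

Answer: 89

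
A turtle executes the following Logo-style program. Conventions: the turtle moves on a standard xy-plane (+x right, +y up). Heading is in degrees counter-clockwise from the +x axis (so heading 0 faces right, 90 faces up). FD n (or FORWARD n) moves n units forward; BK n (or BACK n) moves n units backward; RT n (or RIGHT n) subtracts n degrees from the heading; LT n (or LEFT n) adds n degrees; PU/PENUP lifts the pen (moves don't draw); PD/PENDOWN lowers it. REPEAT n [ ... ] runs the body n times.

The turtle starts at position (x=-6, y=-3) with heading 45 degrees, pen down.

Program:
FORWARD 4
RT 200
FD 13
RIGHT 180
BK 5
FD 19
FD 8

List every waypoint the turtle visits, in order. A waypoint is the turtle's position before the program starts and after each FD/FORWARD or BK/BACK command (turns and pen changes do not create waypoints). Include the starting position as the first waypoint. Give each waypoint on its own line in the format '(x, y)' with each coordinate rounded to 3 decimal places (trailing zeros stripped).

Answer: (-6, -3)
(-3.172, -0.172)
(-14.954, -5.666)
(-19.485, -7.779)
(-2.265, 0.251)
(4.985, 3.632)

Derivation:
Executing turtle program step by step:
Start: pos=(-6,-3), heading=45, pen down
FD 4: (-6,-3) -> (-3.172,-0.172) [heading=45, draw]
RT 200: heading 45 -> 205
FD 13: (-3.172,-0.172) -> (-14.954,-5.666) [heading=205, draw]
RT 180: heading 205 -> 25
BK 5: (-14.954,-5.666) -> (-19.485,-7.779) [heading=25, draw]
FD 19: (-19.485,-7.779) -> (-2.265,0.251) [heading=25, draw]
FD 8: (-2.265,0.251) -> (4.985,3.632) [heading=25, draw]
Final: pos=(4.985,3.632), heading=25, 5 segment(s) drawn
Waypoints (6 total):
(-6, -3)
(-3.172, -0.172)
(-14.954, -5.666)
(-19.485, -7.779)
(-2.265, 0.251)
(4.985, 3.632)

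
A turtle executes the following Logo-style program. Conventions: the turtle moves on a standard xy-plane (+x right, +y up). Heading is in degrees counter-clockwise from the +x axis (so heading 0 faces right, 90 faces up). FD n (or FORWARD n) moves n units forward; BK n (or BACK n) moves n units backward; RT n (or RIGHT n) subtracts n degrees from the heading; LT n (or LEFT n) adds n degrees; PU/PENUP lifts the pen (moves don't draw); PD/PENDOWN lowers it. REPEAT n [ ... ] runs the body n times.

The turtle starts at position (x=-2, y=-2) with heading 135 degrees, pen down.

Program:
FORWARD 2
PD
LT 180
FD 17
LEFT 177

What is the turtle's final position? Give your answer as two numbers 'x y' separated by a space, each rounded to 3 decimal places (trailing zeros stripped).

Executing turtle program step by step:
Start: pos=(-2,-2), heading=135, pen down
FD 2: (-2,-2) -> (-3.414,-0.586) [heading=135, draw]
PD: pen down
LT 180: heading 135 -> 315
FD 17: (-3.414,-0.586) -> (8.607,-12.607) [heading=315, draw]
LT 177: heading 315 -> 132
Final: pos=(8.607,-12.607), heading=132, 2 segment(s) drawn

Answer: 8.607 -12.607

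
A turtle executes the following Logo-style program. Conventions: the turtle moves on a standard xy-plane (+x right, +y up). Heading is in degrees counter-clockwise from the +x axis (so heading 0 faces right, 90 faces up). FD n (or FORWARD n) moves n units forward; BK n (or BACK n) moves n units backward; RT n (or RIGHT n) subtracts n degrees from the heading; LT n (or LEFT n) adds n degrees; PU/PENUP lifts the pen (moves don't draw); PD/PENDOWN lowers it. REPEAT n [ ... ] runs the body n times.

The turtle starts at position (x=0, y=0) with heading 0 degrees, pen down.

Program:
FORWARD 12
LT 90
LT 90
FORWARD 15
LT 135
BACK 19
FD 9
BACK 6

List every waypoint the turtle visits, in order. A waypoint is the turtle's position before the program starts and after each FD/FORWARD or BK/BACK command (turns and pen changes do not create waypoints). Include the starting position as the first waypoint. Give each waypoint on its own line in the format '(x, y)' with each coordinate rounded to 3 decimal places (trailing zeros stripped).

Answer: (0, 0)
(12, 0)
(-3, 0)
(-16.435, 13.435)
(-10.071, 7.071)
(-14.314, 11.314)

Derivation:
Executing turtle program step by step:
Start: pos=(0,0), heading=0, pen down
FD 12: (0,0) -> (12,0) [heading=0, draw]
LT 90: heading 0 -> 90
LT 90: heading 90 -> 180
FD 15: (12,0) -> (-3,0) [heading=180, draw]
LT 135: heading 180 -> 315
BK 19: (-3,0) -> (-16.435,13.435) [heading=315, draw]
FD 9: (-16.435,13.435) -> (-10.071,7.071) [heading=315, draw]
BK 6: (-10.071,7.071) -> (-14.314,11.314) [heading=315, draw]
Final: pos=(-14.314,11.314), heading=315, 5 segment(s) drawn
Waypoints (6 total):
(0, 0)
(12, 0)
(-3, 0)
(-16.435, 13.435)
(-10.071, 7.071)
(-14.314, 11.314)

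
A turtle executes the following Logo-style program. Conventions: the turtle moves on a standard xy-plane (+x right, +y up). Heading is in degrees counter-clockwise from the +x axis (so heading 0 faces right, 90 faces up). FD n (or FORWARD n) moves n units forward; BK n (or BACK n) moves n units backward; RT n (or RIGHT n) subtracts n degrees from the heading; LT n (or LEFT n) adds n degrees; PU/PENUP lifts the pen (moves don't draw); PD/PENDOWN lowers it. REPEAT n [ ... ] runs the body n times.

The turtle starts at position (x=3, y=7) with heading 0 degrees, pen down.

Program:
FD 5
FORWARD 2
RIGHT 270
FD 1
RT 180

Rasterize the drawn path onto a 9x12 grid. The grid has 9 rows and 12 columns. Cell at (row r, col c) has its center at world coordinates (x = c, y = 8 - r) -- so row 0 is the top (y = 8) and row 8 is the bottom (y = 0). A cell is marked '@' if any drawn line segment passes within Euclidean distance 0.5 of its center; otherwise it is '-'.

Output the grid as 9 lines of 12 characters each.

Segment 0: (3,7) -> (8,7)
Segment 1: (8,7) -> (10,7)
Segment 2: (10,7) -> (10,8)

Answer: ----------@-
---@@@@@@@@-
------------
------------
------------
------------
------------
------------
------------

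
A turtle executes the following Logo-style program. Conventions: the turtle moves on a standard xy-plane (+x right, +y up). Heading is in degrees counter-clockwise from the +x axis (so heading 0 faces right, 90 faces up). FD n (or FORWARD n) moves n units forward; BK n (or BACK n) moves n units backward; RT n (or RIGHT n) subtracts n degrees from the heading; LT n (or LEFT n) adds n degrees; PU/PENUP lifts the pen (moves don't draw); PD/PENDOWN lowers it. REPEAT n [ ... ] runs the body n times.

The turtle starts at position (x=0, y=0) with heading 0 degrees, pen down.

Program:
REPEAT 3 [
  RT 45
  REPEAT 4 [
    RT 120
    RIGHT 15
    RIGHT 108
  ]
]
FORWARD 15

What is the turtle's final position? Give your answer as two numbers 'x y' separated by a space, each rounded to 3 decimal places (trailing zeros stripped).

Answer: -14.815 -2.347

Derivation:
Executing turtle program step by step:
Start: pos=(0,0), heading=0, pen down
REPEAT 3 [
  -- iteration 1/3 --
  RT 45: heading 0 -> 315
  REPEAT 4 [
    -- iteration 1/4 --
    RT 120: heading 315 -> 195
    RT 15: heading 195 -> 180
    RT 108: heading 180 -> 72
    -- iteration 2/4 --
    RT 120: heading 72 -> 312
    RT 15: heading 312 -> 297
    RT 108: heading 297 -> 189
    -- iteration 3/4 --
    RT 120: heading 189 -> 69
    RT 15: heading 69 -> 54
    RT 108: heading 54 -> 306
    -- iteration 4/4 --
    RT 120: heading 306 -> 186
    RT 15: heading 186 -> 171
    RT 108: heading 171 -> 63
  ]
  -- iteration 2/3 --
  RT 45: heading 63 -> 18
  REPEAT 4 [
    -- iteration 1/4 --
    RT 120: heading 18 -> 258
    RT 15: heading 258 -> 243
    RT 108: heading 243 -> 135
    -- iteration 2/4 --
    RT 120: heading 135 -> 15
    RT 15: heading 15 -> 0
    RT 108: heading 0 -> 252
    -- iteration 3/4 --
    RT 120: heading 252 -> 132
    RT 15: heading 132 -> 117
    RT 108: heading 117 -> 9
    -- iteration 4/4 --
    RT 120: heading 9 -> 249
    RT 15: heading 249 -> 234
    RT 108: heading 234 -> 126
  ]
  -- iteration 3/3 --
  RT 45: heading 126 -> 81
  REPEAT 4 [
    -- iteration 1/4 --
    RT 120: heading 81 -> 321
    RT 15: heading 321 -> 306
    RT 108: heading 306 -> 198
    -- iteration 2/4 --
    RT 120: heading 198 -> 78
    RT 15: heading 78 -> 63
    RT 108: heading 63 -> 315
    -- iteration 3/4 --
    RT 120: heading 315 -> 195
    RT 15: heading 195 -> 180
    RT 108: heading 180 -> 72
    -- iteration 4/4 --
    RT 120: heading 72 -> 312
    RT 15: heading 312 -> 297
    RT 108: heading 297 -> 189
  ]
]
FD 15: (0,0) -> (-14.815,-2.347) [heading=189, draw]
Final: pos=(-14.815,-2.347), heading=189, 1 segment(s) drawn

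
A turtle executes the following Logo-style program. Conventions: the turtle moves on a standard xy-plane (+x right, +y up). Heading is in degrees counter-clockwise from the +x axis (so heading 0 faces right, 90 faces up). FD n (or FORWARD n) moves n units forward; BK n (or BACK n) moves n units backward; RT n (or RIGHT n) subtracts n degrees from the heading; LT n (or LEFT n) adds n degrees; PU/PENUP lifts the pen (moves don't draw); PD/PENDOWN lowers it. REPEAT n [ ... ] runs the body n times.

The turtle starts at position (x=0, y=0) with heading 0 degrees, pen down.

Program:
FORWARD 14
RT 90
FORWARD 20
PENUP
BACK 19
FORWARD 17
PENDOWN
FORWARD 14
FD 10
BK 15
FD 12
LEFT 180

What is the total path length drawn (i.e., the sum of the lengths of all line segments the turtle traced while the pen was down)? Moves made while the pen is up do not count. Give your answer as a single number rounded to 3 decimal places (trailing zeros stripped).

Answer: 85

Derivation:
Executing turtle program step by step:
Start: pos=(0,0), heading=0, pen down
FD 14: (0,0) -> (14,0) [heading=0, draw]
RT 90: heading 0 -> 270
FD 20: (14,0) -> (14,-20) [heading=270, draw]
PU: pen up
BK 19: (14,-20) -> (14,-1) [heading=270, move]
FD 17: (14,-1) -> (14,-18) [heading=270, move]
PD: pen down
FD 14: (14,-18) -> (14,-32) [heading=270, draw]
FD 10: (14,-32) -> (14,-42) [heading=270, draw]
BK 15: (14,-42) -> (14,-27) [heading=270, draw]
FD 12: (14,-27) -> (14,-39) [heading=270, draw]
LT 180: heading 270 -> 90
Final: pos=(14,-39), heading=90, 6 segment(s) drawn

Segment lengths:
  seg 1: (0,0) -> (14,0), length = 14
  seg 2: (14,0) -> (14,-20), length = 20
  seg 3: (14,-18) -> (14,-32), length = 14
  seg 4: (14,-32) -> (14,-42), length = 10
  seg 5: (14,-42) -> (14,-27), length = 15
  seg 6: (14,-27) -> (14,-39), length = 12
Total = 85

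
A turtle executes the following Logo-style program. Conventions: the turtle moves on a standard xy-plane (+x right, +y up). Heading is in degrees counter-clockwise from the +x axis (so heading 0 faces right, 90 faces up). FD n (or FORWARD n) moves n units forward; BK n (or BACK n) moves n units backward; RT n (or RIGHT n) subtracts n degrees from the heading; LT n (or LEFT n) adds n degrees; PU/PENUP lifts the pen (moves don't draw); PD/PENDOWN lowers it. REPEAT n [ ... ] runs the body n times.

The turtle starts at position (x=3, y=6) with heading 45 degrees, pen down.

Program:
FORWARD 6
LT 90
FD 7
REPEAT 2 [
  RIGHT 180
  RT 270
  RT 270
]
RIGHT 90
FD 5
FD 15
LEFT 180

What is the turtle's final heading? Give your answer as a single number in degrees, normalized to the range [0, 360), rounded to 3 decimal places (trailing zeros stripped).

Executing turtle program step by step:
Start: pos=(3,6), heading=45, pen down
FD 6: (3,6) -> (7.243,10.243) [heading=45, draw]
LT 90: heading 45 -> 135
FD 7: (7.243,10.243) -> (2.293,15.192) [heading=135, draw]
REPEAT 2 [
  -- iteration 1/2 --
  RT 180: heading 135 -> 315
  RT 270: heading 315 -> 45
  RT 270: heading 45 -> 135
  -- iteration 2/2 --
  RT 180: heading 135 -> 315
  RT 270: heading 315 -> 45
  RT 270: heading 45 -> 135
]
RT 90: heading 135 -> 45
FD 5: (2.293,15.192) -> (5.828,18.728) [heading=45, draw]
FD 15: (5.828,18.728) -> (16.435,29.335) [heading=45, draw]
LT 180: heading 45 -> 225
Final: pos=(16.435,29.335), heading=225, 4 segment(s) drawn

Answer: 225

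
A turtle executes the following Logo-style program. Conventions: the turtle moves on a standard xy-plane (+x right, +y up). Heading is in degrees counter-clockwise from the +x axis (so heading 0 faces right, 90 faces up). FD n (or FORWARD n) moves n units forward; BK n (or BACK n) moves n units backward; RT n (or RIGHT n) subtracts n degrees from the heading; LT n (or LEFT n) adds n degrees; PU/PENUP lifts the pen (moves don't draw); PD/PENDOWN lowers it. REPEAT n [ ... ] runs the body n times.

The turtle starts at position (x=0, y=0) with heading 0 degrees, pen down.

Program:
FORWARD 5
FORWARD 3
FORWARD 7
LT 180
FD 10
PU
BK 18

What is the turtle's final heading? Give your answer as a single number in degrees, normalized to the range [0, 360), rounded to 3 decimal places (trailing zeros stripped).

Answer: 180

Derivation:
Executing turtle program step by step:
Start: pos=(0,0), heading=0, pen down
FD 5: (0,0) -> (5,0) [heading=0, draw]
FD 3: (5,0) -> (8,0) [heading=0, draw]
FD 7: (8,0) -> (15,0) [heading=0, draw]
LT 180: heading 0 -> 180
FD 10: (15,0) -> (5,0) [heading=180, draw]
PU: pen up
BK 18: (5,0) -> (23,0) [heading=180, move]
Final: pos=(23,0), heading=180, 4 segment(s) drawn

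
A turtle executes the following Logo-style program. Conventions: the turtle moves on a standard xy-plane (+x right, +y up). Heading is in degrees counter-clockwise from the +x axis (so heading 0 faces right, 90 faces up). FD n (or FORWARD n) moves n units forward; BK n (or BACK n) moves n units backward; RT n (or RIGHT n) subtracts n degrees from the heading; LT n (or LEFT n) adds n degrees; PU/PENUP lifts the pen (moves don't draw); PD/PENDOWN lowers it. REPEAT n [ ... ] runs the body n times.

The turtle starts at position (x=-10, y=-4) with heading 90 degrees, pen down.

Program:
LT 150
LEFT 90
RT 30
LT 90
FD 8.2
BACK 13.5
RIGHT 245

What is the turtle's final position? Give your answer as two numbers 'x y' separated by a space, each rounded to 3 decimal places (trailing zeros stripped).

Answer: -14.59 -6.65

Derivation:
Executing turtle program step by step:
Start: pos=(-10,-4), heading=90, pen down
LT 150: heading 90 -> 240
LT 90: heading 240 -> 330
RT 30: heading 330 -> 300
LT 90: heading 300 -> 30
FD 8.2: (-10,-4) -> (-2.899,0.1) [heading=30, draw]
BK 13.5: (-2.899,0.1) -> (-14.59,-6.65) [heading=30, draw]
RT 245: heading 30 -> 145
Final: pos=(-14.59,-6.65), heading=145, 2 segment(s) drawn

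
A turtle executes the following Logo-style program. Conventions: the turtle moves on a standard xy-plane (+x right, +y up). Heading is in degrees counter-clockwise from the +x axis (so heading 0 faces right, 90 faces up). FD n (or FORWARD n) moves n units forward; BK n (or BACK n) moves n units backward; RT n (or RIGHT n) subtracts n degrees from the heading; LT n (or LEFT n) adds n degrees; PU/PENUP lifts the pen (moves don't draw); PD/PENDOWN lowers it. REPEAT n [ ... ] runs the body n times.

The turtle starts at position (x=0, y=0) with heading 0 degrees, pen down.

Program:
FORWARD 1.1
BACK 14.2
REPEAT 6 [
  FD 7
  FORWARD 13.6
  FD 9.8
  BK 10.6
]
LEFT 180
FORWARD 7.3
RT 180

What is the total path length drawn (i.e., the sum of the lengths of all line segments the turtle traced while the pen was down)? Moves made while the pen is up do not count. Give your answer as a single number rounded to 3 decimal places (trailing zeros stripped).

Answer: 268.6

Derivation:
Executing turtle program step by step:
Start: pos=(0,0), heading=0, pen down
FD 1.1: (0,0) -> (1.1,0) [heading=0, draw]
BK 14.2: (1.1,0) -> (-13.1,0) [heading=0, draw]
REPEAT 6 [
  -- iteration 1/6 --
  FD 7: (-13.1,0) -> (-6.1,0) [heading=0, draw]
  FD 13.6: (-6.1,0) -> (7.5,0) [heading=0, draw]
  FD 9.8: (7.5,0) -> (17.3,0) [heading=0, draw]
  BK 10.6: (17.3,0) -> (6.7,0) [heading=0, draw]
  -- iteration 2/6 --
  FD 7: (6.7,0) -> (13.7,0) [heading=0, draw]
  FD 13.6: (13.7,0) -> (27.3,0) [heading=0, draw]
  FD 9.8: (27.3,0) -> (37.1,0) [heading=0, draw]
  BK 10.6: (37.1,0) -> (26.5,0) [heading=0, draw]
  -- iteration 3/6 --
  FD 7: (26.5,0) -> (33.5,0) [heading=0, draw]
  FD 13.6: (33.5,0) -> (47.1,0) [heading=0, draw]
  FD 9.8: (47.1,0) -> (56.9,0) [heading=0, draw]
  BK 10.6: (56.9,0) -> (46.3,0) [heading=0, draw]
  -- iteration 4/6 --
  FD 7: (46.3,0) -> (53.3,0) [heading=0, draw]
  FD 13.6: (53.3,0) -> (66.9,0) [heading=0, draw]
  FD 9.8: (66.9,0) -> (76.7,0) [heading=0, draw]
  BK 10.6: (76.7,0) -> (66.1,0) [heading=0, draw]
  -- iteration 5/6 --
  FD 7: (66.1,0) -> (73.1,0) [heading=0, draw]
  FD 13.6: (73.1,0) -> (86.7,0) [heading=0, draw]
  FD 9.8: (86.7,0) -> (96.5,0) [heading=0, draw]
  BK 10.6: (96.5,0) -> (85.9,0) [heading=0, draw]
  -- iteration 6/6 --
  FD 7: (85.9,0) -> (92.9,0) [heading=0, draw]
  FD 13.6: (92.9,0) -> (106.5,0) [heading=0, draw]
  FD 9.8: (106.5,0) -> (116.3,0) [heading=0, draw]
  BK 10.6: (116.3,0) -> (105.7,0) [heading=0, draw]
]
LT 180: heading 0 -> 180
FD 7.3: (105.7,0) -> (98.4,0) [heading=180, draw]
RT 180: heading 180 -> 0
Final: pos=(98.4,0), heading=0, 27 segment(s) drawn

Segment lengths:
  seg 1: (0,0) -> (1.1,0), length = 1.1
  seg 2: (1.1,0) -> (-13.1,0), length = 14.2
  seg 3: (-13.1,0) -> (-6.1,0), length = 7
  seg 4: (-6.1,0) -> (7.5,0), length = 13.6
  seg 5: (7.5,0) -> (17.3,0), length = 9.8
  seg 6: (17.3,0) -> (6.7,0), length = 10.6
  seg 7: (6.7,0) -> (13.7,0), length = 7
  seg 8: (13.7,0) -> (27.3,0), length = 13.6
  seg 9: (27.3,0) -> (37.1,0), length = 9.8
  seg 10: (37.1,0) -> (26.5,0), length = 10.6
  seg 11: (26.5,0) -> (33.5,0), length = 7
  seg 12: (33.5,0) -> (47.1,0), length = 13.6
  seg 13: (47.1,0) -> (56.9,0), length = 9.8
  seg 14: (56.9,0) -> (46.3,0), length = 10.6
  seg 15: (46.3,0) -> (53.3,0), length = 7
  seg 16: (53.3,0) -> (66.9,0), length = 13.6
  seg 17: (66.9,0) -> (76.7,0), length = 9.8
  seg 18: (76.7,0) -> (66.1,0), length = 10.6
  seg 19: (66.1,0) -> (73.1,0), length = 7
  seg 20: (73.1,0) -> (86.7,0), length = 13.6
  seg 21: (86.7,0) -> (96.5,0), length = 9.8
  seg 22: (96.5,0) -> (85.9,0), length = 10.6
  seg 23: (85.9,0) -> (92.9,0), length = 7
  seg 24: (92.9,0) -> (106.5,0), length = 13.6
  seg 25: (106.5,0) -> (116.3,0), length = 9.8
  seg 26: (116.3,0) -> (105.7,0), length = 10.6
  seg 27: (105.7,0) -> (98.4,0), length = 7.3
Total = 268.6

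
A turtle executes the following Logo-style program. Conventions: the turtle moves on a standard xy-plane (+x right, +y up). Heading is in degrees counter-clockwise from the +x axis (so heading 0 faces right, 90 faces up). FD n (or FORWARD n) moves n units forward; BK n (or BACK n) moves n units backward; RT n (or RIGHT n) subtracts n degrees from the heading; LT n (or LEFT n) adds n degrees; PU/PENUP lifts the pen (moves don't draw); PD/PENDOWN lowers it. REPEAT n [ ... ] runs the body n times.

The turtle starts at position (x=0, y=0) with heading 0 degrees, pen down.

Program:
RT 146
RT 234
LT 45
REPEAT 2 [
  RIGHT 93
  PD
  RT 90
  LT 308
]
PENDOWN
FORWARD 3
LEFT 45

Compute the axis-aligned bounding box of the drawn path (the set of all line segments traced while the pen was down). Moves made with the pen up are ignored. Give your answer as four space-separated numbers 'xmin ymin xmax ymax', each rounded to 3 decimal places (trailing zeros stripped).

Answer: 0 -2.989 0.261 0

Derivation:
Executing turtle program step by step:
Start: pos=(0,0), heading=0, pen down
RT 146: heading 0 -> 214
RT 234: heading 214 -> 340
LT 45: heading 340 -> 25
REPEAT 2 [
  -- iteration 1/2 --
  RT 93: heading 25 -> 292
  PD: pen down
  RT 90: heading 292 -> 202
  LT 308: heading 202 -> 150
  -- iteration 2/2 --
  RT 93: heading 150 -> 57
  PD: pen down
  RT 90: heading 57 -> 327
  LT 308: heading 327 -> 275
]
PD: pen down
FD 3: (0,0) -> (0.261,-2.989) [heading=275, draw]
LT 45: heading 275 -> 320
Final: pos=(0.261,-2.989), heading=320, 1 segment(s) drawn

Segment endpoints: x in {0, 0.261}, y in {-2.989, 0}
xmin=0, ymin=-2.989, xmax=0.261, ymax=0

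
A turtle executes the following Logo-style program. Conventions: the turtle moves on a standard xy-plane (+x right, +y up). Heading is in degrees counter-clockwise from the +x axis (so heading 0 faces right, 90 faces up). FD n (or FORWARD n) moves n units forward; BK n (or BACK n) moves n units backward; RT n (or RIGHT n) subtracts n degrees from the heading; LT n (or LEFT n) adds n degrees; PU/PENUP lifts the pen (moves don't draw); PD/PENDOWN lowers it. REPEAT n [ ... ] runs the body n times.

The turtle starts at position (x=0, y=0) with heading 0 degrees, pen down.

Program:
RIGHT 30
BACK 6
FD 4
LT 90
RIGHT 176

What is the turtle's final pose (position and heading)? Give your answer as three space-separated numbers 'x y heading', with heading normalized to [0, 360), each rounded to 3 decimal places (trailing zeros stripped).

Answer: -1.732 1 244

Derivation:
Executing turtle program step by step:
Start: pos=(0,0), heading=0, pen down
RT 30: heading 0 -> 330
BK 6: (0,0) -> (-5.196,3) [heading=330, draw]
FD 4: (-5.196,3) -> (-1.732,1) [heading=330, draw]
LT 90: heading 330 -> 60
RT 176: heading 60 -> 244
Final: pos=(-1.732,1), heading=244, 2 segment(s) drawn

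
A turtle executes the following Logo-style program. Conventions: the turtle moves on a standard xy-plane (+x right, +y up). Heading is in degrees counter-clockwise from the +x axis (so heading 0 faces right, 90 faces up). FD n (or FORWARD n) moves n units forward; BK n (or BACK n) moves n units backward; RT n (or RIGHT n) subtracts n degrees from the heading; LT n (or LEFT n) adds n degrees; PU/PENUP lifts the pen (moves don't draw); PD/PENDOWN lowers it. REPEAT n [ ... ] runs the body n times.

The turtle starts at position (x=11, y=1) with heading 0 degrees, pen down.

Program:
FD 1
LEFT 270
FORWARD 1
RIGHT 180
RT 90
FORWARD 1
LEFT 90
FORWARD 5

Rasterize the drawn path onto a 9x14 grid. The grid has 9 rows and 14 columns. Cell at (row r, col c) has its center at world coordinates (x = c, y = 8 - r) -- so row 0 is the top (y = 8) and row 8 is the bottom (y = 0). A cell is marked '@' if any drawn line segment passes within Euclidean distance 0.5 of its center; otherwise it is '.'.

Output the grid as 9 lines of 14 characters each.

Segment 0: (11,1) -> (12,1)
Segment 1: (12,1) -> (12,0)
Segment 2: (12,0) -> (13,0)
Segment 3: (13,0) -> (13,5)

Answer: ..............
..............
..............
.............@
.............@
.............@
.............@
...........@@@
............@@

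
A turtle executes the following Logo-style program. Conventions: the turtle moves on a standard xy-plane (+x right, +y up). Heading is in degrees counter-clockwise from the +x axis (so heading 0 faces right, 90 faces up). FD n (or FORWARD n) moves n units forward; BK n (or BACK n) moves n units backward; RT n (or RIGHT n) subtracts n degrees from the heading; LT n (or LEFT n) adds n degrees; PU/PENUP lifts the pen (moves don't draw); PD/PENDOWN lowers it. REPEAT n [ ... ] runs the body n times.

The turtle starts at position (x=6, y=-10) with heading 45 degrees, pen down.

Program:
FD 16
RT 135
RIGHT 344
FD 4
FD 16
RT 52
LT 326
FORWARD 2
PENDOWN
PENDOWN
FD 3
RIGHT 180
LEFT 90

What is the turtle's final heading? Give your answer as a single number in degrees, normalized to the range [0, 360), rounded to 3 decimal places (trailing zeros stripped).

Executing turtle program step by step:
Start: pos=(6,-10), heading=45, pen down
FD 16: (6,-10) -> (17.314,1.314) [heading=45, draw]
RT 135: heading 45 -> 270
RT 344: heading 270 -> 286
FD 4: (17.314,1.314) -> (18.416,-2.531) [heading=286, draw]
FD 16: (18.416,-2.531) -> (22.826,-17.912) [heading=286, draw]
RT 52: heading 286 -> 234
LT 326: heading 234 -> 200
FD 2: (22.826,-17.912) -> (20.947,-18.596) [heading=200, draw]
PD: pen down
PD: pen down
FD 3: (20.947,-18.596) -> (18.128,-19.622) [heading=200, draw]
RT 180: heading 200 -> 20
LT 90: heading 20 -> 110
Final: pos=(18.128,-19.622), heading=110, 5 segment(s) drawn

Answer: 110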